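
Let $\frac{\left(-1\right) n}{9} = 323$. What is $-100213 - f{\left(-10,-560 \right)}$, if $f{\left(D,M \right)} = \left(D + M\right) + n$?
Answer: $-96736$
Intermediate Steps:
$n = -2907$ ($n = \left(-9\right) 323 = -2907$)
$f{\left(D,M \right)} = -2907 + D + M$ ($f{\left(D,M \right)} = \left(D + M\right) - 2907 = -2907 + D + M$)
$-100213 - f{\left(-10,-560 \right)} = -100213 - \left(-2907 - 10 - 560\right) = -100213 - -3477 = -100213 + 3477 = -96736$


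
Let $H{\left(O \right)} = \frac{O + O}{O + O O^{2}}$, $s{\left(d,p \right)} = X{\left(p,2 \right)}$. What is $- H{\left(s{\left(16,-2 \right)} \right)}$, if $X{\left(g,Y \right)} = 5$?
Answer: $- \frac{1}{13} \approx -0.076923$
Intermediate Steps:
$s{\left(d,p \right)} = 5$
$H{\left(O \right)} = \frac{2 O}{O + O^{3}}$
$- H{\left(s{\left(16,-2 \right)} \right)} = - \frac{2}{1 + 5^{2}} = - \frac{2}{1 + 25} = - \frac{2}{26} = \left(-1\right) \frac{1}{13} = - \frac{1}{13}$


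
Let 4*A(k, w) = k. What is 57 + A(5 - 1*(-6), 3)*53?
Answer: 811/4 ≈ 202.75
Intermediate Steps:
A(k, w) = k/4
57 + A(5 - 1*(-6), 3)*53 = 57 + ((5 - 1*(-6))/4)*53 = 57 + ((5 + 6)/4)*53 = 57 + ((¼)*11)*53 = 57 + (11/4)*53 = 57 + 583/4 = 811/4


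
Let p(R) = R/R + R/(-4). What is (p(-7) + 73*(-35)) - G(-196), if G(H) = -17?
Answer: -10141/4 ≈ -2535.3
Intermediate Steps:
p(R) = 1 - R/4 (p(R) = 1 + R*(-¼) = 1 - R/4)
(p(-7) + 73*(-35)) - G(-196) = ((1 - ¼*(-7)) + 73*(-35)) - 1*(-17) = ((1 + 7/4) - 2555) + 17 = (11/4 - 2555) + 17 = -10209/4 + 17 = -10141/4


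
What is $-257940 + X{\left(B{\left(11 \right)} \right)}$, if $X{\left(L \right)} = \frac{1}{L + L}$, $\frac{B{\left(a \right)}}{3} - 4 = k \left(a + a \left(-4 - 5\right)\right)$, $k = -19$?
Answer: $- \frac{2593844639}{10056} \approx -2.5794 \cdot 10^{5}$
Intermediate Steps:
$B{\left(a \right)} = 12 + 456 a$ ($B{\left(a \right)} = 12 + 3 \left(- 19 \left(a + a \left(-4 - 5\right)\right)\right) = 12 + 3 \left(- 19 \left(a + a \left(-9\right)\right)\right) = 12 + 3 \left(- 19 \left(a - 9 a\right)\right) = 12 + 3 \left(- 19 \left(- 8 a\right)\right) = 12 + 3 \cdot 152 a = 12 + 456 a$)
$X{\left(L \right)} = \frac{1}{2 L}$
$-257940 + X{\left(B{\left(11 \right)} \right)} = -257940 + \frac{1}{2 \left(12 + 456 \cdot 11\right)} = -257940 + \frac{1}{2 \left(12 + 5016\right)} = -257940 + \frac{1}{2 \cdot 5028} = -257940 + \frac{1}{2} \cdot \frac{1}{5028} = -257940 + \frac{1}{10056} = - \frac{2593844639}{10056}$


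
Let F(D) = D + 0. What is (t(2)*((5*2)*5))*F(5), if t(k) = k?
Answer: 500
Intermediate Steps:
F(D) = D
(t(2)*((5*2)*5))*F(5) = (2*((5*2)*5))*5 = (2*(10*5))*5 = (2*50)*5 = 100*5 = 500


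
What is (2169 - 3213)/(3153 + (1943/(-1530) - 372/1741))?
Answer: -2780934120/8394788767 ≈ -0.33127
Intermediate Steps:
(2169 - 3213)/(3153 + (1943/(-1530) - 372/1741)) = -1044/(3153 + (1943*(-1/1530) - 372*1/1741)) = -1044/(3153 + (-1943/1530 - 372/1741)) = -1044/(3153 - 3951923/2663730) = -1044/8394788767/2663730 = -1044*2663730/8394788767 = -2780934120/8394788767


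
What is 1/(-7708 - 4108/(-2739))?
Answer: -2739/21108104 ≈ -0.00012976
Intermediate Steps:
1/(-7708 - 4108/(-2739)) = 1/(-7708 - 4108*(-1/2739)) = 1/(-7708 + 4108/2739) = 1/(-21108104/2739) = -2739/21108104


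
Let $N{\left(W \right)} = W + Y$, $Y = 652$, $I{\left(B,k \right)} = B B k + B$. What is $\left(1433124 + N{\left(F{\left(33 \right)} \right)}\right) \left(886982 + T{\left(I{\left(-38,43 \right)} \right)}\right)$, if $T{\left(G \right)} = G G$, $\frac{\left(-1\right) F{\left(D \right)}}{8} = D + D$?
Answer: $5520277785136704$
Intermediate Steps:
$F{\left(D \right)} = - 16 D$ ($F{\left(D \right)} = - 8 \left(D + D\right) = - 8 \cdot 2 D = - 16 D$)
$I{\left(B,k \right)} = B + k B^{2}$ ($I{\left(B,k \right)} = B^{2} k + B = k B^{2} + B = B + k B^{2}$)
$T{\left(G \right)} = G^{2}$
$N{\left(W \right)} = 652 + W$ ($N{\left(W \right)} = W + 652 = 652 + W$)
$\left(1433124 + N{\left(F{\left(33 \right)} \right)}\right) \left(886982 + T{\left(I{\left(-38,43 \right)} \right)}\right) = \left(1433124 + \left(652 - 528\right)\right) \left(886982 + \left(- 38 \left(1 - 1634\right)\right)^{2}\right) = \left(1433124 + 124\right) \left(886982 + \left(\left(-38\right) \left(-1633\right)\right)^{2}\right) = 1433248 \left(886982 + 62054^{2}\right) = 1433248 \left(886982 + 3850698916\right) = 1433248 \cdot 3851585898 = 5520277785136704$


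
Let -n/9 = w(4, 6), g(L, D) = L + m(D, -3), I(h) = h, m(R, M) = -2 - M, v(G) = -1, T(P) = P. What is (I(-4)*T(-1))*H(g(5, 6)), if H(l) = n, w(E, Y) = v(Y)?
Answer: 36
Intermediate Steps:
w(E, Y) = -1
g(L, D) = 1 + L (g(L, D) = L + (-2 - 1*(-3)) = L + (-2 + 3) = L + 1 = 1 + L)
n = 9 (n = -9*(-1) = 9)
H(l) = 9
(I(-4)*T(-1))*H(g(5, 6)) = -4*(-1)*9 = 4*9 = 36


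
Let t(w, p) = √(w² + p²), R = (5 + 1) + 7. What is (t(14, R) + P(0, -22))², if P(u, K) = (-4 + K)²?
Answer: (676 + √365)² ≈ 4.8317e+5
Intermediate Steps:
R = 13 (R = 6 + 7 = 13)
t(w, p) = √(p² + w²)
(t(14, R) + P(0, -22))² = (√(13² + 14²) + (-4 - 22)²)² = (√(169 + 196) + (-26)²)² = (√365 + 676)² = (676 + √365)²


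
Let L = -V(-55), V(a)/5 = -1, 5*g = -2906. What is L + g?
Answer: -2881/5 ≈ -576.20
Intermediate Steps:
g = -2906/5 (g = (⅕)*(-2906) = -2906/5 ≈ -581.20)
V(a) = -5 (V(a) = 5*(-1) = -5)
L = 5 (L = -1*(-5) = 5)
L + g = 5 - 2906/5 = -2881/5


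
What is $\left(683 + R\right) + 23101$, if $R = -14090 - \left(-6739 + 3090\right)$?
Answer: $13343$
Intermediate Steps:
$R = -10441$ ($R = -14090 - -3649 = -14090 + 3649 = -10441$)
$\left(683 + R\right) + 23101 = \left(683 - 10441\right) + 23101 = -9758 + 23101 = 13343$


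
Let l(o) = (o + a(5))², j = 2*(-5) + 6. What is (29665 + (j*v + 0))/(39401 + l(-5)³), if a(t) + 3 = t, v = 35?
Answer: 5905/8026 ≈ 0.73573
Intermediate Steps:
a(t) = -3 + t
j = -4 (j = -10 + 6 = -4)
l(o) = (2 + o)² (l(o) = (o + (-3 + 5))² = (o + 2)² = (2 + o)²)
(29665 + (j*v + 0))/(39401 + l(-5)³) = (29665 + (-4*35 + 0))/(39401 + ((2 - 5)²)³) = (29665 + (-140 + 0))/(39401 + ((-3)²)³) = (29665 - 140)/(39401 + 9³) = 29525/(39401 + 729) = 29525/40130 = 29525*(1/40130) = 5905/8026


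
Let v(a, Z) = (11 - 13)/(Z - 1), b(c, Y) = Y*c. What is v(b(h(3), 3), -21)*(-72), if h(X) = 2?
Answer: -72/11 ≈ -6.5455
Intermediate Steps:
v(a, Z) = -2/(-1 + Z)
v(b(h(3), 3), -21)*(-72) = -2/(-1 - 21)*(-72) = -2/(-22)*(-72) = -2*(-1/22)*(-72) = (1/11)*(-72) = -72/11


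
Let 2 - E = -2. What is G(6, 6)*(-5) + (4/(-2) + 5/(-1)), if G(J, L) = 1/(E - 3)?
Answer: -12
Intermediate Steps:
E = 4 (E = 2 - 1*(-2) = 2 + 2 = 4)
G(J, L) = 1 (G(J, L) = 1/(4 - 3) = 1/1 = 1)
G(6, 6)*(-5) + (4/(-2) + 5/(-1)) = 1*(-5) + (4/(-2) + 5/(-1)) = -5 + (4*(-½) + 5*(-1)) = -5 + (-2 - 5) = -5 - 7 = -12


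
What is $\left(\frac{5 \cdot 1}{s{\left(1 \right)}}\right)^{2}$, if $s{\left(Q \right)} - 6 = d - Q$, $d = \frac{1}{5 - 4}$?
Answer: $\frac{25}{36} \approx 0.69444$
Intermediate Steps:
$d = 1$ ($d = 1^{-1} = 1$)
$s{\left(Q \right)} = 7 - Q$ ($s{\left(Q \right)} = 6 - \left(-1 + Q\right) = 7 - Q$)
$\left(\frac{5 \cdot 1}{s{\left(1 \right)}}\right)^{2} = \left(\frac{5 \cdot 1}{7 - 1}\right)^{2} = \left(\frac{5}{7 - 1}\right)^{2} = \left(\frac{5}{6}\right)^{2} = \frac{25}{36}$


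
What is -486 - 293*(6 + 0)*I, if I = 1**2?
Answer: -2244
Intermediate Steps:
I = 1
-486 - 293*(6 + 0)*I = -486 - 293*(6 + 0) = -486 - 1758 = -2244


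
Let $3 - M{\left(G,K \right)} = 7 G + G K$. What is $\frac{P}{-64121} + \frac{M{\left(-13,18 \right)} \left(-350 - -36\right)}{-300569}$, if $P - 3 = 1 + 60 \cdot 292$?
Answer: $\frac{1336778876}{19272784849} \approx 0.069361$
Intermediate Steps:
$M{\left(G,K \right)} = 3 - 7 G - G K$ ($M{\left(G,K \right)} = 3 - \left(7 G + G K\right) = 3 - 7 G - G K$)
$P = 17524$ ($P = 3 + \left(1 + 60 \cdot 292\right) = 3 + \left(1 + 17520\right) = 3 + 17521 = 17524$)
$\frac{P}{-64121} + \frac{M{\left(-13,18 \right)} \left(-350 - -36\right)}{-300569} = \frac{17524}{-64121} + \frac{\left(3 - -91 - \left(-13\right) 18\right) \left(-350 - -36\right)}{-300569} = 17524 \left(- \frac{1}{64121}\right) + \left(3 + 91 + 234\right) \left(-350 + 36\right) \left(- \frac{1}{300569}\right) = - \frac{17524}{64121} + 328 \left(-314\right) \left(- \frac{1}{300569}\right) = - \frac{17524}{64121} - - \frac{102992}{300569} = - \frac{17524}{64121} + \frac{102992}{300569} = \frac{1336778876}{19272784849}$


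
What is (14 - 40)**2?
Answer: 676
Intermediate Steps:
(14 - 40)**2 = (-26)**2 = 676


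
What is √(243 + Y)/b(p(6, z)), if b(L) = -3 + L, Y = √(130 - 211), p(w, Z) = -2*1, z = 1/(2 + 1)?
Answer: -3*√(27 + I)/5 ≈ -3.1182 - 0.057725*I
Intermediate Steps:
z = ⅓ (z = 1/3 = ⅓ ≈ 0.33333)
p(w, Z) = -2
Y = 9*I (Y = √(-81) = 9*I ≈ 9.0*I)
√(243 + Y)/b(p(6, z)) = √(243 + 9*I)/(-3 - 2) = √(243 + 9*I)/(-5) = √(243 + 9*I)*(-⅕) = -√(243 + 9*I)/5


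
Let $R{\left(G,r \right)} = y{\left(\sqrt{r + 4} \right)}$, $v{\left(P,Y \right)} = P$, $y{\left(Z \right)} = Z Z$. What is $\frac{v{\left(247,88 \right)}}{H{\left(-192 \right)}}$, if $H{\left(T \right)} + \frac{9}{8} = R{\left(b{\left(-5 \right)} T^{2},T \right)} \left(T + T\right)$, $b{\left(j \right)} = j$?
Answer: $\frac{1976}{577527} \approx 0.0034215$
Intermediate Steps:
$y{\left(Z \right)} = Z^{2}$
$R{\left(G,r \right)} = 4 + r$ ($R{\left(G,r \right)} = \left(\sqrt{r + 4}\right)^{2} = \left(\sqrt{4 + r}\right)^{2} = 4 + r$)
$H{\left(T \right)} = - \frac{9}{8} + 2 T \left(4 + T\right)$ ($H{\left(T \right)} = - \frac{9}{8} + \left(4 + T\right) \left(T + T\right) = - \frac{9}{8} + \left(4 + T\right) 2 T = - \frac{9}{8} + 2 T \left(4 + T\right)$)
$\frac{v{\left(247,88 \right)}}{H{\left(-192 \right)}} = \frac{247}{- \frac{9}{8} + 2 \left(-192\right) \left(4 - 192\right)} = \frac{247}{- \frac{9}{8} + 2 \left(-192\right) \left(-188\right)} = \frac{247}{- \frac{9}{8} + 72192} = \frac{247}{\frac{577527}{8}} = 247 \cdot \frac{8}{577527} = \frac{1976}{577527}$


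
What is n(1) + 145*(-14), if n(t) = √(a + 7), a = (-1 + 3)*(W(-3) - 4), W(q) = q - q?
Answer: -2030 + I ≈ -2030.0 + 1.0*I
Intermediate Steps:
W(q) = 0
a = -8 (a = (-1 + 3)*(0 - 4) = 2*(-4) = -8)
n(t) = I (n(t) = √(-8 + 7) = √(-1) = I)
n(1) + 145*(-14) = I + 145*(-14) = I - 2030 = -2030 + I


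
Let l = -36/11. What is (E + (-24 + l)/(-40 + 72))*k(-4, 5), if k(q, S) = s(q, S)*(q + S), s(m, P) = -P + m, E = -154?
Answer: 122643/88 ≈ 1393.7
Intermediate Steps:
l = -36/11 (l = -36*1/11 = -36/11 ≈ -3.2727)
s(m, P) = m - P
k(q, S) = (S + q)*(q - S) (k(q, S) = (q - S)*(q + S) = (q - S)*(S + q) = (S + q)*(q - S))
(E + (-24 + l)/(-40 + 72))*k(-4, 5) = (-154 + (-24 - 36/11)/(-40 + 72))*((-4)² - 1*5²) = (-154 - 300/11/32)*(16 - 1*25) = (-154 - 300/11*1/32)*(16 - 25) = (-154 - 75/88)*(-9) = -13627/88*(-9) = 122643/88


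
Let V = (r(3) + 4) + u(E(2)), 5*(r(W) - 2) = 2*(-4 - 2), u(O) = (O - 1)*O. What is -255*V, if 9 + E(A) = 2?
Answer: -15198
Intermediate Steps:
E(A) = -7 (E(A) = -9 + 2 = -7)
u(O) = O*(-1 + O) (u(O) = (-1 + O)*O = O*(-1 + O))
r(W) = -⅖ (r(W) = 2 + (2*(-4 - 2))/5 = 2 + (2*(-6))/5 = 2 + (⅕)*(-12) = 2 - 12/5 = -⅖)
V = 298/5 (V = (-⅖ + 4) - 7*(-1 - 7) = 18/5 - 7*(-8) = 18/5 + 56 = 298/5 ≈ 59.600)
-255*V = -255*298/5 = -15198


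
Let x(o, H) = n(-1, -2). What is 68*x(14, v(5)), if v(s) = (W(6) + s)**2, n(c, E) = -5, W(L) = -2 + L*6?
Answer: -340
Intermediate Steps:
W(L) = -2 + 6*L
v(s) = (34 + s)**2 (v(s) = ((-2 + 6*6) + s)**2 = ((-2 + 36) + s)**2 = (34 + s)**2)
x(o, H) = -5
68*x(14, v(5)) = 68*(-5) = -340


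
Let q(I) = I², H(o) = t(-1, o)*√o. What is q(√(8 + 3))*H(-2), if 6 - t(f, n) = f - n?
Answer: 55*I*√2 ≈ 77.782*I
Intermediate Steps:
t(f, n) = 6 + n - f (t(f, n) = 6 - (f - n) = 6 + (n - f) = 6 + n - f)
H(o) = √o*(7 + o) (H(o) = (6 + o - 1*(-1))*√o = (6 + o + 1)*√o = (7 + o)*√o = √o*(7 + o))
q(√(8 + 3))*H(-2) = (√(8 + 3))²*(√(-2)*(7 - 2)) = (√11)²*((I*√2)*5) = 11*(5*I*√2) = 55*I*√2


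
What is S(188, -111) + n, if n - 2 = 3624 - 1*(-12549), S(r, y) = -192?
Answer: 15983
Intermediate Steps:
n = 16175 (n = 2 + (3624 - 1*(-12549)) = 2 + (3624 + 12549) = 2 + 16173 = 16175)
S(188, -111) + n = -192 + 16175 = 15983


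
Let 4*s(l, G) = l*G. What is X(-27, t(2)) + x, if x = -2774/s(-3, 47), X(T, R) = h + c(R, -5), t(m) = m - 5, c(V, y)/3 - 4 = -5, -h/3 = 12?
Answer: 5597/141 ≈ 39.695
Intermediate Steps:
h = -36 (h = -3*12 = -36)
c(V, y) = -3 (c(V, y) = 12 + 3*(-5) = 12 - 15 = -3)
t(m) = -5 + m
X(T, R) = -39 (X(T, R) = -36 - 3 = -39)
s(l, G) = G*l/4 (s(l, G) = (l*G)/4 = (G*l)/4 = G*l/4)
x = 11096/141 (x = -2774/((1/4)*47*(-3)) = -2774/(-141/4) = -2774*(-4/141) = 11096/141 ≈ 78.695)
X(-27, t(2)) + x = -39 + 11096/141 = 5597/141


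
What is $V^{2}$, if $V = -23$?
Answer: $529$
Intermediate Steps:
$V^{2} = \left(-23\right)^{2} = 529$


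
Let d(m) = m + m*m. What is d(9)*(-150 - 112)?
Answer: -23580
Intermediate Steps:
d(m) = m + m**2
d(9)*(-150 - 112) = (9*(1 + 9))*(-150 - 112) = (9*10)*(-262) = 90*(-262) = -23580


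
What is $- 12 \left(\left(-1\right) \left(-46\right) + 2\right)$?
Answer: $-576$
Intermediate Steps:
$- 12 \left(\left(-1\right) \left(-46\right) + 2\right) = - 12 \left(46 + 2\right) = \left(-12\right) 48 = -576$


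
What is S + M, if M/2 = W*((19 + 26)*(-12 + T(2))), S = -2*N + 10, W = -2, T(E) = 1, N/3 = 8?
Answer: 1942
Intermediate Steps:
N = 24 (N = 3*8 = 24)
S = -38 (S = -2*24 + 10 = -48 + 10 = -38)
M = 1980 (M = 2*(-2*(19 + 26)*(-12 + 1)) = 2*(-90*(-11)) = 2*(-2*(-495)) = 2*990 = 1980)
S + M = -38 + 1980 = 1942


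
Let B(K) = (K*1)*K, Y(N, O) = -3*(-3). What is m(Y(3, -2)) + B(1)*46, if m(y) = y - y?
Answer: 46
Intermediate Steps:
Y(N, O) = 9
m(y) = 0
B(K) = K² (B(K) = K*K = K²)
m(Y(3, -2)) + B(1)*46 = 0 + 1²*46 = 0 + 1*46 = 0 + 46 = 46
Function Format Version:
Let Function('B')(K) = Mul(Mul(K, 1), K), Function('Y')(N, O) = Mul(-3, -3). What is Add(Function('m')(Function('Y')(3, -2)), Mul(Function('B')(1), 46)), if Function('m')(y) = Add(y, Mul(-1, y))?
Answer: 46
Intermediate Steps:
Function('Y')(N, O) = 9
Function('m')(y) = 0
Function('B')(K) = Pow(K, 2) (Function('B')(K) = Mul(K, K) = Pow(K, 2))
Add(Function('m')(Function('Y')(3, -2)), Mul(Function('B')(1), 46)) = Add(0, Mul(Pow(1, 2), 46)) = Add(0, Mul(1, 46)) = Add(0, 46) = 46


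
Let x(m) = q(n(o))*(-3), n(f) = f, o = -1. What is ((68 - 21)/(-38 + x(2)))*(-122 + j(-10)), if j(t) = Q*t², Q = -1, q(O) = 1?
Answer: 10434/41 ≈ 254.49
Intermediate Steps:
x(m) = -3 (x(m) = 1*(-3) = -3)
j(t) = -t²
((68 - 21)/(-38 + x(2)))*(-122 + j(-10)) = ((68 - 21)/(-38 - 3))*(-122 - 1*(-10)²) = (47/(-41))*(-122 - 1*100) = (47*(-1/41))*(-122 - 100) = -47/41*(-222) = 10434/41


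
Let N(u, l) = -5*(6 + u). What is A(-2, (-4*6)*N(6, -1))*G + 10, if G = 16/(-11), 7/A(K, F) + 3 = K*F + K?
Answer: 317462/31735 ≈ 10.004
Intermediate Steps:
N(u, l) = -30 - 5*u
A(K, F) = 7/(-3 + K + F*K) (A(K, F) = 7/(-3 + (K*F + K)) = 7/(-3 + (F*K + K)) = 7/(-3 + (K + F*K)) = 7/(-3 + K + F*K))
G = -16/11 (G = 16*(-1/11) = -16/11 ≈ -1.4545)
A(-2, (-4*6)*N(6, -1))*G + 10 = (7/(-3 - 2 + ((-4*6)*(-30 - 5*6))*(-2)))*(-16/11) + 10 = (7/(-3 - 2 - 24*(-30 - 30)*(-2)))*(-16/11) + 10 = (7/(-3 - 2 - 24*(-60)*(-2)))*(-16/11) + 10 = (7/(-3 - 2 + 1440*(-2)))*(-16/11) + 10 = (7/(-3 - 2 - 2880))*(-16/11) + 10 = (7/(-2885))*(-16/11) + 10 = (7*(-1/2885))*(-16/11) + 10 = -7/2885*(-16/11) + 10 = 112/31735 + 10 = 317462/31735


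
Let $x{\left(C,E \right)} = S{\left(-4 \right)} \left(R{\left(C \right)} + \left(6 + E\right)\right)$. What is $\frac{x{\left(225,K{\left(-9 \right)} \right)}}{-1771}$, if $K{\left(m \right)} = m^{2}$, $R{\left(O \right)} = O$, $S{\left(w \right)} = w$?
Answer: $\frac{1248}{1771} \approx 0.70469$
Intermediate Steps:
$x{\left(C,E \right)} = -24 - 4 C - 4 E$ ($x{\left(C,E \right)} = - 4 \left(C + \left(6 + E\right)\right) = - 4 \left(6 + C + E\right) = -24 - 4 C - 4 E$)
$\frac{x{\left(225,K{\left(-9 \right)} \right)}}{-1771} = \frac{-24 - 900 - 4 \left(-9\right)^{2}}{-1771} = \left(-24 - 900 - 324\right) \left(- \frac{1}{1771}\right) = \left(-1248\right) \left(- \frac{1}{1771}\right) = \frac{1248}{1771}$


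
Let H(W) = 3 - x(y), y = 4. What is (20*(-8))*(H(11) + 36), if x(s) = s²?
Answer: -3680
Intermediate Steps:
H(W) = -13 (H(W) = 3 - 1*4² = 3 - 1*16 = 3 - 16 = -13)
(20*(-8))*(H(11) + 36) = (20*(-8))*(-13 + 36) = -160*23 = -3680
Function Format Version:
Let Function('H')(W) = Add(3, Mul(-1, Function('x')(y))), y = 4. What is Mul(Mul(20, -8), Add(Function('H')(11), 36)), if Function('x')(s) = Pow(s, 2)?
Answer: -3680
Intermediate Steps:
Function('H')(W) = -13 (Function('H')(W) = Add(3, Mul(-1, Pow(4, 2))) = Add(3, Mul(-1, 16)) = Add(3, -16) = -13)
Mul(Mul(20, -8), Add(Function('H')(11), 36)) = Mul(Mul(20, -8), Add(-13, 36)) = Mul(-160, 23) = -3680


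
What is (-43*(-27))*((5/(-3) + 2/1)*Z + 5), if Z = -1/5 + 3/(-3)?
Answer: 26703/5 ≈ 5340.6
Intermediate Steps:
Z = -6/5 (Z = -1*⅕ + 3*(-⅓) = -⅕ - 1 = -6/5 ≈ -1.2000)
(-43*(-27))*((5/(-3) + 2/1)*Z + 5) = (-43*(-27))*((5/(-3) + 2/1)*(-6/5) + 5) = 1161*((5*(-⅓) + 2*1)*(-6/5) + 5) = 1161*((-5/3 + 2)*(-6/5) + 5) = 1161*((⅓)*(-6/5) + 5) = 1161*(-⅖ + 5) = 1161*(23/5) = 26703/5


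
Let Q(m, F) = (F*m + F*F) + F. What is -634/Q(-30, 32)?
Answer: -317/48 ≈ -6.6042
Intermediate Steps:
Q(m, F) = F + F² + F*m (Q(m, F) = (F*m + F²) + F = (F² + F*m) + F = F + F² + F*m)
-634/Q(-30, 32) = -634*1/(32*(1 + 32 - 30)) = -634/(32*3) = -634/96 = -634*1/96 = -317/48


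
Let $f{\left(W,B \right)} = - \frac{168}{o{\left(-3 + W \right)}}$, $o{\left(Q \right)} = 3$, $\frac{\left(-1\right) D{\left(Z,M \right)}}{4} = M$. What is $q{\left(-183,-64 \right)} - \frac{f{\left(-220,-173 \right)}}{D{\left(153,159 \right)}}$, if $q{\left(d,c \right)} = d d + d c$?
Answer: $\frac{7186945}{159} \approx 45201.0$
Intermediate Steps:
$D{\left(Z,M \right)} = - 4 M$
$q{\left(d,c \right)} = d^{2} + c d$
$f{\left(W,B \right)} = -56$ ($f{\left(W,B \right)} = - \frac{168}{3} = \left(-168\right) \frac{1}{3} = -56$)
$q{\left(-183,-64 \right)} - \frac{f{\left(-220,-173 \right)}}{D{\left(153,159 \right)}} = - 183 \left(-64 - 183\right) - - \frac{56}{\left(-4\right) 159} = \left(-183\right) \left(-247\right) - - \frac{56}{-636} = 45201 - \left(-56\right) \left(- \frac{1}{636}\right) = 45201 - \frac{14}{159} = \frac{7186945}{159}$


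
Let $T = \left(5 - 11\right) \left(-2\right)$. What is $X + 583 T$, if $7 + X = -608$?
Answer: $6381$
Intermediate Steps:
$X = -615$ ($X = -7 - 608 = -615$)
$T = 12$ ($T = \left(-6\right) \left(-2\right) = 12$)
$X + 583 T = -615 + 583 \cdot 12 = -615 + 6996 = 6381$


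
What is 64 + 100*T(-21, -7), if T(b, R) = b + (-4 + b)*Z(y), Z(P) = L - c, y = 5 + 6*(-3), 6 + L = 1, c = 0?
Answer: 10464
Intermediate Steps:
L = -5 (L = -6 + 1 = -5)
y = -13 (y = 5 - 18 = -13)
Z(P) = -5 (Z(P) = -5 - 1*0 = -5 + 0 = -5)
T(b, R) = 20 - 4*b (T(b, R) = b + (-4 + b)*(-5) = b + (20 - 5*b) = 20 - 4*b)
64 + 100*T(-21, -7) = 64 + 100*(20 - 4*(-21)) = 64 + 100*(20 + 84) = 64 + 100*104 = 64 + 10400 = 10464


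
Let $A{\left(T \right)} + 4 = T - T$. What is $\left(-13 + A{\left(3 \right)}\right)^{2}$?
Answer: $289$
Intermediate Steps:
$A{\left(T \right)} = -4$ ($A{\left(T \right)} = -4 + \left(T - T\right) = -4 + 0 = -4$)
$\left(-13 + A{\left(3 \right)}\right)^{2} = \left(-13 - 4\right)^{2} = \left(-17\right)^{2} = 289$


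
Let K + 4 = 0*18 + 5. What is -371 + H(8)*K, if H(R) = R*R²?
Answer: 141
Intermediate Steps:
K = 1 (K = -4 + (0*18 + 5) = -4 + (0 + 5) = -4 + 5 = 1)
H(R) = R³
-371 + H(8)*K = -371 + 8³*1 = -371 + 512*1 = -371 + 512 = 141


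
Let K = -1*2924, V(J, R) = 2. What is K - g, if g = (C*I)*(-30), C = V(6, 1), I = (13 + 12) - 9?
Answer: -1964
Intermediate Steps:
I = 16 (I = 25 - 9 = 16)
C = 2
g = -960 (g = (2*16)*(-30) = 32*(-30) = -960)
K = -2924
K - g = -2924 - 1*(-960) = -2924 + 960 = -1964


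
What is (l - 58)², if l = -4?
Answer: 3844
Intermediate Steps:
(l - 58)² = (-4 - 58)² = (-62)² = 3844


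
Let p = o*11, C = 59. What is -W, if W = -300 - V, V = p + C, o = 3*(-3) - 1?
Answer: 249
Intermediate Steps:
o = -10 (o = -9 - 1 = -10)
p = -110 (p = -10*11 = -110)
V = -51 (V = -110 + 59 = -51)
W = -249 (W = -300 - 1*(-51) = -300 + 51 = -249)
-W = -1*(-249) = 249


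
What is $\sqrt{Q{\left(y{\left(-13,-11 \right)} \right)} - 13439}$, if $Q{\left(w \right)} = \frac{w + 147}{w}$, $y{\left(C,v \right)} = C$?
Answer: $\frac{i \sqrt{2272933}}{13} \approx 115.97 i$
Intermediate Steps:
$Q{\left(w \right)} = \frac{147 + w}{w}$
$\sqrt{Q{\left(y{\left(-13,-11 \right)} \right)} - 13439} = \sqrt{\frac{147 - 13}{-13} - 13439} = \sqrt{\left(- \frac{1}{13}\right) 134 - 13439} = \sqrt{- \frac{134}{13} - 13439} = \sqrt{- \frac{174841}{13}} = \frac{i \sqrt{2272933}}{13}$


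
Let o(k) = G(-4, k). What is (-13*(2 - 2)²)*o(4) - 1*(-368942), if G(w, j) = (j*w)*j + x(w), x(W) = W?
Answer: 368942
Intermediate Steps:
G(w, j) = w + w*j² (G(w, j) = (j*w)*j + w = w*j² + w = w + w*j²)
o(k) = -4 - 4*k² (o(k) = -4*(1 + k²) = -4 - 4*k²)
(-13*(2 - 2)²)*o(4) - 1*(-368942) = (-13*(2 - 2)²)*(-4 - 4*4²) - 1*(-368942) = (-13*0²)*(-4 - 4*16) + 368942 = (-13*0)*(-4 - 64) + 368942 = 0*(-68) + 368942 = 0 + 368942 = 368942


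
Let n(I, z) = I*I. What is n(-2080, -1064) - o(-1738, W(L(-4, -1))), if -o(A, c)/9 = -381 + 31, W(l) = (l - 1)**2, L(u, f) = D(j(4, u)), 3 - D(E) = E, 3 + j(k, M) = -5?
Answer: 4323250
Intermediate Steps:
j(k, M) = -8 (j(k, M) = -3 - 5 = -8)
n(I, z) = I**2
D(E) = 3 - E
L(u, f) = 11 (L(u, f) = 3 - 1*(-8) = 3 + 8 = 11)
W(l) = (-1 + l)**2
o(A, c) = 3150 (o(A, c) = -9*(-381 + 31) = -9*(-350) = 3150)
n(-2080, -1064) - o(-1738, W(L(-4, -1))) = (-2080)**2 - 1*3150 = 4326400 - 3150 = 4323250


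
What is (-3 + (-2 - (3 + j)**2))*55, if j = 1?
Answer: -1155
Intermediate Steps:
(-3 + (-2 - (3 + j)**2))*55 = (-3 + (-2 - (3 + 1)**2))*55 = (-3 + (-2 - 1*4**2))*55 = (-3 + (-2 - 1*16))*55 = (-3 + (-2 - 16))*55 = (-3 - 18)*55 = -21*55 = -1155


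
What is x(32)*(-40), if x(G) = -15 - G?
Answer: 1880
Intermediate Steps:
x(32)*(-40) = (-15 - 1*32)*(-40) = (-15 - 32)*(-40) = -47*(-40) = 1880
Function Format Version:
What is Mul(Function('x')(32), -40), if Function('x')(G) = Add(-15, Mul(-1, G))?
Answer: 1880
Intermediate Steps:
Mul(Function('x')(32), -40) = Mul(Add(-15, Mul(-1, 32)), -40) = Mul(Add(-15, -32), -40) = Mul(-47, -40) = 1880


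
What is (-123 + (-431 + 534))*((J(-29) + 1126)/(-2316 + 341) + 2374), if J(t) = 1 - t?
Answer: -18749976/395 ≈ -47468.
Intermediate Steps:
(-123 + (-431 + 534))*((J(-29) + 1126)/(-2316 + 341) + 2374) = (-123 + (-431 + 534))*(((1 - 1*(-29)) + 1126)/(-2316 + 341) + 2374) = (-123 + 103)*(((1 + 29) + 1126)/(-1975) + 2374) = -20*((30 + 1126)*(-1/1975) + 2374) = -20*(1156*(-1/1975) + 2374) = -20*(-1156/1975 + 2374) = -20*4687494/1975 = -18749976/395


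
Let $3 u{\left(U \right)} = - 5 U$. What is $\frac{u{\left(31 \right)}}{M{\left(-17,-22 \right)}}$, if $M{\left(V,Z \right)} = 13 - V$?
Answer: $- \frac{31}{18} \approx -1.7222$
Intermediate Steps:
$u{\left(U \right)} = - \frac{5 U}{3}$ ($u{\left(U \right)} = \frac{\left(-5\right) U}{3} = - \frac{5 U}{3}$)
$\frac{u{\left(31 \right)}}{M{\left(-17,-22 \right)}} = \frac{\left(- \frac{5}{3}\right) 31}{13 - -17} = - \frac{155}{3 \left(13 + 17\right)} = - \frac{155}{3 \cdot 30} = \left(- \frac{155}{3}\right) \frac{1}{30} = - \frac{31}{18}$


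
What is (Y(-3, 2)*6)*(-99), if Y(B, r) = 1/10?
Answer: -297/5 ≈ -59.400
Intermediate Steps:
Y(B, r) = ⅒
(Y(-3, 2)*6)*(-99) = ((⅒)*6)*(-99) = (⅗)*(-99) = -297/5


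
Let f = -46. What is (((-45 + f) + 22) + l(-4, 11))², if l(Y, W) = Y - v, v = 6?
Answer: 6241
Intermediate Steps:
l(Y, W) = -6 + Y (l(Y, W) = Y - 1*6 = Y - 6 = -6 + Y)
(((-45 + f) + 22) + l(-4, 11))² = (((-45 - 46) + 22) + (-6 - 4))² = ((-91 + 22) - 10)² = (-69 - 10)² = (-79)² = 6241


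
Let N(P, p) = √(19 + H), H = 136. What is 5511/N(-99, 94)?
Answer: 5511*√155/155 ≈ 442.65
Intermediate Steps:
N(P, p) = √155 (N(P, p) = √(19 + 136) = √155)
5511/N(-99, 94) = 5511/(√155) = 5511*(√155/155) = 5511*√155/155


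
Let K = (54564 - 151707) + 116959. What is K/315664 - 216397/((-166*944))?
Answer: 4463374317/3091613216 ≈ 1.4437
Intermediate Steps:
K = 19816 (K = -97143 + 116959 = 19816)
K/315664 - 216397/((-166*944)) = 19816/315664 - 216397/((-166*944)) = 19816*(1/315664) - 216397/(-156704) = 2477/39458 - 216397*(-1/156704) = 2477/39458 + 216397/156704 = 4463374317/3091613216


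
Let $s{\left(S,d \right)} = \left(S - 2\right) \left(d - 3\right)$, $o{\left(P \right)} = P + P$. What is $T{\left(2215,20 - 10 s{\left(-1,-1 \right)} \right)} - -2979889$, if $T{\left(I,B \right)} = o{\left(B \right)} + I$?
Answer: $2981904$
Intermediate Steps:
$o{\left(P \right)} = 2 P$
$s{\left(S,d \right)} = \left(-3 + d\right) \left(-2 + S\right)$ ($s{\left(S,d \right)} = \left(-2 + S\right) \left(-3 + d\right) = \left(-3 + d\right) \left(-2 + S\right)$)
$T{\left(I,B \right)} = I + 2 B$ ($T{\left(I,B \right)} = 2 B + I = I + 2 B$)
$T{\left(2215,20 - 10 s{\left(-1,-1 \right)} \right)} - -2979889 = \left(2215 + 2 \left(20 - 10 \left(6 - -3 - -2 - -1\right)\right)\right) - -2979889 = \left(2215 + 2 \left(20 - 10 \left(6 + 3 + 2 + 1\right)\right)\right) + 2979889 = \left(2215 + 2 \left(20 - 120\right)\right) + 2979889 = \left(2215 + 2 \left(-100\right)\right) + 2979889 = \left(2215 - 200\right) + 2979889 = 2015 + 2979889 = 2981904$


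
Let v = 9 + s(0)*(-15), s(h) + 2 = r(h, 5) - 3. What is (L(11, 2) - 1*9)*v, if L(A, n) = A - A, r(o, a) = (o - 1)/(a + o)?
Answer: -783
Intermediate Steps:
r(o, a) = (-1 + o)/(a + o)
L(A, n) = 0
s(h) = -5 + (-1 + h)/(5 + h) (s(h) = -2 + ((-1 + h)/(5 + h) - 3) = -2 + (-3 + (-1 + h)/(5 + h)) = -5 + (-1 + h)/(5 + h))
v = 87 (v = 9 + (2*(-13 - 2*0)/(5 + 0))*(-15) = 9 + (2*(-13 + 0)/5)*(-15) = 9 + (2*(⅕)*(-13))*(-15) = 9 - 26/5*(-15) = 9 + 78 = 87)
(L(11, 2) - 1*9)*v = (0 - 1*9)*87 = (0 - 9)*87 = -9*87 = -783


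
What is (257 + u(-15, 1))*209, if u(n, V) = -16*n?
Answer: 103873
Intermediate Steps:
u(n, V) = -16*n
(257 + u(-15, 1))*209 = (257 - 16*(-15))*209 = (257 + 240)*209 = 497*209 = 103873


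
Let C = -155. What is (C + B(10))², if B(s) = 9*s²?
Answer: 555025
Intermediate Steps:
(C + B(10))² = (-155 + 9*10²)² = (-155 + 9*100)² = (-155 + 900)² = 745² = 555025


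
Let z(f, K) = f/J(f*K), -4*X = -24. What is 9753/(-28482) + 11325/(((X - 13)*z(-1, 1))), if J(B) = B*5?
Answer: -537620507/66458 ≈ -8089.6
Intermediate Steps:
X = 6 (X = -¼*(-24) = 6)
J(B) = 5*B
z(f, K) = 1/(5*K) (z(f, K) = f/((5*(f*K))) = f/((5*(K*f))) = f/((5*K*f)) = f*(1/(5*K*f)) = 1/(5*K))
9753/(-28482) + 11325/(((X - 13)*z(-1, 1))) = 9753/(-28482) + 11325/(((6 - 13)*((⅕)/1))) = 9753*(-1/28482) + 11325/((-7/5)) = -3251/9494 + 11325/((-7*⅕)) = -3251/9494 + 11325/(-7/5) = -3251/9494 + 11325*(-5/7) = -3251/9494 - 56625/7 = -537620507/66458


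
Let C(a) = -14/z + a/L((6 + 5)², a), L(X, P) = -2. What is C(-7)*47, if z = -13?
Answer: 5593/26 ≈ 215.12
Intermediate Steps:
C(a) = 14/13 - a/2 (C(a) = -14/(-13) + a/(-2) = -14*(-1/13) + a*(-½) = 14/13 - a/2)
C(-7)*47 = (14/13 - ½*(-7))*47 = (14/13 + 7/2)*47 = (119/26)*47 = 5593/26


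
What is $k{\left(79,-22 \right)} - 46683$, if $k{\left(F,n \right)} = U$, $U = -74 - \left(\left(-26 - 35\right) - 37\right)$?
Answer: $-46659$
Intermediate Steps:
$U = 24$ ($U = -74 - \left(-61 - 37\right) = -74 - -98 = -74 + 98 = 24$)
$k{\left(F,n \right)} = 24$
$k{\left(79,-22 \right)} - 46683 = 24 - 46683 = -46659$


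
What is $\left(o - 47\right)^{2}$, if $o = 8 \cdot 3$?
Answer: $529$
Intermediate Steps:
$o = 24$
$\left(o - 47\right)^{2} = \left(24 - 47\right)^{2} = \left(-23\right)^{2} = 529$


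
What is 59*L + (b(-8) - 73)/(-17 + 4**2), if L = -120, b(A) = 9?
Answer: -7016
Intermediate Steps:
59*L + (b(-8) - 73)/(-17 + 4**2) = 59*(-120) + (9 - 73)/(-17 + 4**2) = -7080 - 64/(-17 + 16) = -7080 - 64/(-1) = -7080 - 64*(-1) = -7080 + 64 = -7016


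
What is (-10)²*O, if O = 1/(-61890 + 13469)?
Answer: -100/48421 ≈ -0.0020652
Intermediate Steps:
O = -1/48421 (O = 1/(-48421) = -1/48421 ≈ -2.0652e-5)
(-10)²*O = (-10)²*(-1/48421) = 100*(-1/48421) = -100/48421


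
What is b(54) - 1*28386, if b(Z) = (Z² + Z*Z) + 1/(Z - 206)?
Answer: -3428209/152 ≈ -22554.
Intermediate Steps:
b(Z) = 1/(-206 + Z) + 2*Z² (b(Z) = (Z² + Z²) + 1/(-206 + Z) = 2*Z² + 1/(-206 + Z) = 1/(-206 + Z) + 2*Z²)
b(54) - 1*28386 = (1 - 412*54² + 2*54³)/(-206 + 54) - 1*28386 = (1 - 412*2916 + 2*157464)/(-152) - 28386 = -(1 - 1201392 + 314928)/152 - 28386 = -1/152*(-886463) - 28386 = 886463/152 - 28386 = -3428209/152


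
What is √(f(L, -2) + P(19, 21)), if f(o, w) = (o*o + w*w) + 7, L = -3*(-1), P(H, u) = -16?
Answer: 2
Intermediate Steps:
L = 3 (L = -1*(-3) = 3)
f(o, w) = 7 + o² + w² (f(o, w) = (o² + w²) + 7 = 7 + o² + w²)
√(f(L, -2) + P(19, 21)) = √((7 + 3² + (-2)²) - 16) = √((7 + 9 + 4) - 16) = √(20 - 16) = √4 = 2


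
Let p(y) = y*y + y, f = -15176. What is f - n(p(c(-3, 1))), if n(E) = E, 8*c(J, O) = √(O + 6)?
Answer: -971271/64 - √7/8 ≈ -15176.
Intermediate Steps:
c(J, O) = √(6 + O)/8 (c(J, O) = √(O + 6)/8 = √(6 + O)/8)
p(y) = y + y² (p(y) = y² + y = y + y²)
f - n(p(c(-3, 1))) = -15176 - √(6 + 1)/8*(1 + √(6 + 1)/8) = -15176 - √7/8*(1 + √7/8) = -15176 - √7*(1 + √7/8)/8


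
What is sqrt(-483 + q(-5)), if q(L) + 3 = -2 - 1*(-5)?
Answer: I*sqrt(483) ≈ 21.977*I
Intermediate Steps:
q(L) = 0 (q(L) = -3 + (-2 - 1*(-5)) = -3 + (-2 + 5) = -3 + 3 = 0)
sqrt(-483 + q(-5)) = sqrt(-483 + 0) = sqrt(-483) = I*sqrt(483)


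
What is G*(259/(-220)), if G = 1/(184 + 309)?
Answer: -259/108460 ≈ -0.0023880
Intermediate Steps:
G = 1/493 ≈ 0.0020284
G*(259/(-220)) = (259/(-220))/493 = (259*(-1/220))/493 = (1/493)*(-259/220) = -259/108460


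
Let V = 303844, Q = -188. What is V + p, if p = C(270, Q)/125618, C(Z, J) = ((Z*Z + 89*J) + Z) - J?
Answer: 19084166109/62809 ≈ 3.0384e+5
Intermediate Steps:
C(Z, J) = Z + Z² + 88*J (C(Z, J) = ((Z² + 89*J) + Z) - J = (Z + Z² + 89*J) - J = Z + Z² + 88*J)
p = 28313/62809 (p = (270 + 270² + 88*(-188))/125618 = (270 + 72900 - 16544)*(1/125618) = 56626*(1/125618) = 28313/62809 ≈ 0.45078)
V + p = 303844 + 28313/62809 = 19084166109/62809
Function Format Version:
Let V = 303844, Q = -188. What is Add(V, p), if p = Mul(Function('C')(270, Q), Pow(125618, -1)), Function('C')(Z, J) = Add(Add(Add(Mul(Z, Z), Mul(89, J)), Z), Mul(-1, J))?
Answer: Rational(19084166109, 62809) ≈ 3.0384e+5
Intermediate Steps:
Function('C')(Z, J) = Add(Z, Pow(Z, 2), Mul(88, J)) (Function('C')(Z, J) = Add(Add(Add(Pow(Z, 2), Mul(89, J)), Z), Mul(-1, J)) = Add(Add(Z, Pow(Z, 2), Mul(89, J)), Mul(-1, J)) = Add(Z, Pow(Z, 2), Mul(88, J)))
p = Rational(28313, 62809) (p = Mul(Add(270, Pow(270, 2), Mul(88, -188)), Pow(125618, -1)) = Mul(Add(270, 72900, -16544), Rational(1, 125618)) = Mul(56626, Rational(1, 125618)) = Rational(28313, 62809) ≈ 0.45078)
Add(V, p) = Add(303844, Rational(28313, 62809)) = Rational(19084166109, 62809)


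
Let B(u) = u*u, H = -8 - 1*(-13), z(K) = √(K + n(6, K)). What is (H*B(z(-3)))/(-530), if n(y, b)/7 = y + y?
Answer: -81/106 ≈ -0.76415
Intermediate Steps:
n(y, b) = 14*y (n(y, b) = 7*(y + y) = 7*(2*y) = 14*y)
z(K) = √(84 + K) (z(K) = √(K + 14*6) = √(K + 84) = √(84 + K))
H = 5 (H = -8 + 13 = 5)
B(u) = u²
(H*B(z(-3)))/(-530) = (5*(√(84 - 3))²)/(-530) = (5*(√81)²)*(-1/530) = (5*9²)*(-1/530) = (5*81)*(-1/530) = 405*(-1/530) = -81/106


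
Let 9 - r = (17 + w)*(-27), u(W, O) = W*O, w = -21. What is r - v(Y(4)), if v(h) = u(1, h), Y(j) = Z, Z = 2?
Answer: -101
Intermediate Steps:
Y(j) = 2
u(W, O) = O*W
v(h) = h (v(h) = h*1 = h)
r = -99 (r = 9 - (17 - 21)*(-27) = 9 - (-4)*(-27) = 9 - 1*108 = 9 - 108 = -99)
r - v(Y(4)) = -99 - 1*2 = -99 - 2 = -101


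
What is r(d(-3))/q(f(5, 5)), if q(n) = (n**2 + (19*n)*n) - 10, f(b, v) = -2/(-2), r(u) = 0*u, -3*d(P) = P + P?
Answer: 0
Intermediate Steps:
d(P) = -2*P/3 (d(P) = -(P + P)/3 = -2*P/3)
r(u) = 0
f(b, v) = 1 (f(b, v) = -2*(-1/2) = 1)
q(n) = -10 + 20*n**2 (q(n) = (n**2 + 19*n**2) - 10 = 20*n**2 - 10 = -10 + 20*n**2)
r(d(-3))/q(f(5, 5)) = 0/(-10 + 20*1**2) = 0/(-10 + 20*1) = 0/(-10 + 20) = 0/10 = 0*(1/10) = 0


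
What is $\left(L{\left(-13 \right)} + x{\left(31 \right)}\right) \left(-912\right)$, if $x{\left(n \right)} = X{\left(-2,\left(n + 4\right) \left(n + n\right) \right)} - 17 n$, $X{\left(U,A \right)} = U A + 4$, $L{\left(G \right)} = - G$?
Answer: $4423200$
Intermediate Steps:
$X{\left(U,A \right)} = 4 + A U$ ($X{\left(U,A \right)} = A U + 4 = 4 + A U$)
$x{\left(n \right)} = 4 - 17 n - 4 n \left(4 + n\right)$ ($x{\left(n \right)} = \left(4 + \left(n + 4\right) \left(n + n\right) \left(-2\right)\right) - 17 n = \left(4 + \left(4 + n\right) 2 n \left(-2\right)\right) - 17 n = \left(4 + 2 n \left(4 + n\right) \left(-2\right)\right) - 17 n = \left(4 - 4 n \left(4 + n\right)\right) - 17 n = 4 - 17 n - 4 n \left(4 + n\right)$)
$\left(L{\left(-13 \right)} + x{\left(31 \right)}\right) \left(-912\right) = \left(\left(-1\right) \left(-13\right) - \left(1019 + 3844\right)\right) \left(-912\right) = \left(13 - 4863\right) \left(-912\right) = \left(-4850\right) \left(-912\right) = 4423200$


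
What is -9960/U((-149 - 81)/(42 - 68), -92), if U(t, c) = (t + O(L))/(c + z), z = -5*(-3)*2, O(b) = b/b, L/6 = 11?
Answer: 501735/8 ≈ 62717.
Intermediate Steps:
L = 66 (L = 6*11 = 66)
O(b) = 1
z = 30 (z = 15*2 = 30)
U(t, c) = (1 + t)/(30 + c) (U(t, c) = (t + 1)/(c + 30) = (1 + t)/(30 + c))
-9960/U((-149 - 81)/(42 - 68), -92) = -9960*(30 - 92)/(1 + (-149 - 81)/(42 - 68)) = -9960*(-62/(1 - 230/(-26))) = -9960*(-62/(1 - 230*(-1/26))) = -9960*(-62/(1 + 115/13)) = -9960/((-1/62*128/13)) = -9960/(-64/403) = -9960*(-403/64) = 501735/8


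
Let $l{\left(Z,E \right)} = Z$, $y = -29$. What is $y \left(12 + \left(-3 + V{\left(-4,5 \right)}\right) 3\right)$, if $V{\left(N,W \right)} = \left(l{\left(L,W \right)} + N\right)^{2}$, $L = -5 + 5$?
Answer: $-1479$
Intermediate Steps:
$L = 0$
$V{\left(N,W \right)} = N^{2}$ ($V{\left(N,W \right)} = \left(0 + N\right)^{2} = N^{2}$)
$y \left(12 + \left(-3 + V{\left(-4,5 \right)}\right) 3\right) = - 29 \left(12 + \left(-3 + \left(-4\right)^{2}\right) 3\right) = - 29 \left(12 + \left(-3 + 16\right) 3\right) = - 29 \left(12 + 13 \cdot 3\right) = - 29 \left(12 + 39\right) = \left(-29\right) 51 = -1479$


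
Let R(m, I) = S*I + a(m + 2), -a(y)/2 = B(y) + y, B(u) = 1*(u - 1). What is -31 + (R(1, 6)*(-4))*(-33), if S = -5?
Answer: -5311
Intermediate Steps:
B(u) = -1 + u (B(u) = 1*(-1 + u) = -1 + u)
a(y) = 2 - 4*y (a(y) = -2*((-1 + y) + y) = -2*(-1 + 2*y) = 2 - 4*y)
R(m, I) = -6 - 5*I - 4*m (R(m, I) = -5*I + (2 - 4*(m + 2)) = -5*I + (2 - 4*(2 + m)) = -5*I + (2 + (-8 - 4*m)) = -5*I + (-6 - 4*m) = -6 - 5*I - 4*m)
-31 + (R(1, 6)*(-4))*(-33) = -31 + ((-6 - 5*6 - 4*1)*(-4))*(-33) = -31 + ((-6 - 30 - 4)*(-4))*(-33) = -31 - 40*(-4)*(-33) = -31 + 160*(-33) = -31 - 5280 = -5311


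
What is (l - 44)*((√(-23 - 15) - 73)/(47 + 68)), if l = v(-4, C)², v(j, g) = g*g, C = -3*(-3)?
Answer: -475741/115 + 6517*I*√38/115 ≈ -4136.9 + 349.33*I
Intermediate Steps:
C = 9
v(j, g) = g²
l = 6561 (l = (9²)² = 81² = 6561)
(l - 44)*((√(-23 - 15) - 73)/(47 + 68)) = (6561 - 44)*((√(-23 - 15) - 73)/(47 + 68)) = 6517*((√(-38) - 73)/115) = 6517*((I*√38 - 73)*(1/115)) = 6517*((-73 + I*√38)*(1/115)) = 6517*(-73/115 + I*√38/115) = -475741/115 + 6517*I*√38/115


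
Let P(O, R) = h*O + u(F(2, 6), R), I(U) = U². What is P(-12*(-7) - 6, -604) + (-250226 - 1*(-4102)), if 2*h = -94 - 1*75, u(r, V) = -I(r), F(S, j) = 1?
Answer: -252716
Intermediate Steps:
u(r, V) = -r²
h = -169/2 (h = (-94 - 1*75)/2 = (-94 - 75)/2 = (½)*(-169) = -169/2 ≈ -84.500)
P(O, R) = -1 - 169*O/2 (P(O, R) = -169*O/2 - 1*1² = -169*O/2 - 1*1 = -169*O/2 - 1 = -1 - 169*O/2)
P(-12*(-7) - 6, -604) + (-250226 - 1*(-4102)) = (-1 - 169*(-12*(-7) - 6)/2) + (-250226 - 1*(-4102)) = (-1 - 169*(84 - 6)/2) + (-250226 + 4102) = (-1 - 169/2*78) - 246124 = (-1 - 6591) - 246124 = -6592 - 246124 = -252716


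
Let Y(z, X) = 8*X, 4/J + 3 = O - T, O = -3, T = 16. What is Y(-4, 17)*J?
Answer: -272/11 ≈ -24.727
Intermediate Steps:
J = -2/11 (J = 4/(-3 + (-3 - 1*16)) = 4/(-3 + (-3 - 16)) = 4/(-3 - 19) = 4/(-22) = 4*(-1/22) = -2/11 ≈ -0.18182)
Y(-4, 17)*J = (8*17)*(-2/11) = 136*(-2/11) = -272/11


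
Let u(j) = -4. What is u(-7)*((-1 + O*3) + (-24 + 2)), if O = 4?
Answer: 44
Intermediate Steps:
u(-7)*((-1 + O*3) + (-24 + 2)) = -4*((-1 + 4*3) + (-24 + 2)) = -4*((-1 + 12) - 22) = -4*(11 - 22) = -4*(-11) = 44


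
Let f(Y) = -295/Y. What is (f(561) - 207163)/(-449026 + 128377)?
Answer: 116218738/179884089 ≈ 0.64608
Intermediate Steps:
(f(561) - 207163)/(-449026 + 128377) = (-295/561 - 207163)/(-449026 + 128377) = (-295*1/561 - 207163)/(-320649) = (-295/561 - 207163)*(-1/320649) = -116218738/561*(-1/320649) = 116218738/179884089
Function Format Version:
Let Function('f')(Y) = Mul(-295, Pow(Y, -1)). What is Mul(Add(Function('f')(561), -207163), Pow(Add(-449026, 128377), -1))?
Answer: Rational(116218738, 179884089) ≈ 0.64608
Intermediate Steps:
Mul(Add(Function('f')(561), -207163), Pow(Add(-449026, 128377), -1)) = Mul(Add(Mul(-295, Pow(561, -1)), -207163), Pow(Add(-449026, 128377), -1)) = Mul(Add(Mul(-295, Rational(1, 561)), -207163), Pow(-320649, -1)) = Mul(Add(Rational(-295, 561), -207163), Rational(-1, 320649)) = Mul(Rational(-116218738, 561), Rational(-1, 320649)) = Rational(116218738, 179884089)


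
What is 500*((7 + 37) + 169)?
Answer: 106500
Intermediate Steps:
500*((7 + 37) + 169) = 500*(44 + 169) = 500*213 = 106500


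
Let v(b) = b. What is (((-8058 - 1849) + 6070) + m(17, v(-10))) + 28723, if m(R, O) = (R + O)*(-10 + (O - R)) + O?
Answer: 24617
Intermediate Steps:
m(R, O) = O + (O + R)*(-10 + O - R) (m(R, O) = (O + R)*(-10 + O - R) + O = O + (O + R)*(-10 + O - R))
(((-8058 - 1849) + 6070) + m(17, v(-10))) + 28723 = (((-8058 - 1849) + 6070) + ((-10)² - 1*17² - 10*17 - 9*(-10))) + 28723 = ((-9907 + 6070) + (100 - 1*289 - 170 + 90)) + 28723 = (-3837 + (100 - 289 - 170 + 90)) + 28723 = (-3837 - 269) + 28723 = -4106 + 28723 = 24617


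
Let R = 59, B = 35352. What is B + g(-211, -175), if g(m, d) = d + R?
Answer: 35236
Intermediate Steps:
g(m, d) = 59 + d (g(m, d) = d + 59 = 59 + d)
B + g(-211, -175) = 35352 + (59 - 175) = 35352 - 116 = 35236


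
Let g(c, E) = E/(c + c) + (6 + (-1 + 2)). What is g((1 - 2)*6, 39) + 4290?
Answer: 17175/4 ≈ 4293.8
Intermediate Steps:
g(c, E) = 7 + E/(2*c) (g(c, E) = E/((2*c)) + (6 + 1) = E*(1/(2*c)) + 7 = E/(2*c) + 7 = 7 + E/(2*c))
g((1 - 2)*6, 39) + 4290 = (7 + (½)*39/((1 - 2)*6)) + 4290 = (7 + (½)*39/(-1*6)) + 4290 = (7 + (½)*39/(-6)) + 4290 = (7 + (½)*39*(-⅙)) + 4290 = (7 - 13/4) + 4290 = 15/4 + 4290 = 17175/4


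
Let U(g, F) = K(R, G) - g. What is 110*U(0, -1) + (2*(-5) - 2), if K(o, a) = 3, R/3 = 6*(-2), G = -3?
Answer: 318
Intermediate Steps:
R = -36 (R = 3*(6*(-2)) = 3*(-12) = -36)
U(g, F) = 3 - g
110*U(0, -1) + (2*(-5) - 2) = 110*(3 - 1*0) + (2*(-5) - 2) = 110*(3 + 0) + (-10 - 2) = 110*3 - 12 = 330 - 12 = 318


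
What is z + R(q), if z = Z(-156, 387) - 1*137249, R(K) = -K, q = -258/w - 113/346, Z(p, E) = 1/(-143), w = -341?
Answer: -210515656963/1533818 ≈ -1.3725e+5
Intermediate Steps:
Z(p, E) = -1/143
q = 50735/117986 (q = -258/(-341) - 113/346 = -258*(-1/341) - 113*1/346 = 258/341 - 113/346 = 50735/117986 ≈ 0.43001)
z = -19626608/143 (z = -1/143 - 1*137249 = -1/143 - 137249 = -19626608/143 ≈ -1.3725e+5)
z + R(q) = -19626608/143 - 1*50735/117986 = -19626608/143 - 50735/117986 = -210515656963/1533818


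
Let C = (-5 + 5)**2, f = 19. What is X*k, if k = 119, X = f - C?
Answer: 2261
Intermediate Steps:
C = 0 (C = 0**2 = 0)
X = 19 (X = 19 - 1*0 = 19 + 0 = 19)
X*k = 19*119 = 2261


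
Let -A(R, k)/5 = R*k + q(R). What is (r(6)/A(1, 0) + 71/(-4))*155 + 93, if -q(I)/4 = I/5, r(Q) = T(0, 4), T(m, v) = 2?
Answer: -10323/4 ≈ -2580.8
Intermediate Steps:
r(Q) = 2
q(I) = -4*I/5
A(R, k) = 4*R - 5*R*k (A(R, k) = -5*(R*k - 4*R/5) = -5*(-4*R/5 + R*k) = 4*R - 5*R*k)
(r(6)/A(1, 0) + 71/(-4))*155 + 93 = (2/((1*(4 - 5*0))) + 71/(-4))*155 + 93 = (2/((1*(4 + 0))) + 71*(-¼))*155 + 93 = (2/((1*4)) - 71/4)*155 + 93 = (2/4 - 71/4)*155 + 93 = (2*(¼) - 71/4)*155 + 93 = (½ - 71/4)*155 + 93 = -69/4*155 + 93 = -10695/4 + 93 = -10323/4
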